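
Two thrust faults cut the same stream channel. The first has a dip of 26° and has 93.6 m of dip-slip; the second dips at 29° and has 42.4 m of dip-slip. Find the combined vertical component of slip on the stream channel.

throw_A = 93.6 × sin(26°) = 41.03 m
throw_B = 42.4 × sin(29°) = 20.56 m
total = 41.03 + 20.56 = 61.6 m

61.6 m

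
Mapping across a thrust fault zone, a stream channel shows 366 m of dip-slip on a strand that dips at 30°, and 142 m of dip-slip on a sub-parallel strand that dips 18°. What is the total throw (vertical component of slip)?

227 m

throw_A = 366 × sin(30°) = 183 m
throw_B = 142 × sin(18°) = 43.88 m
total = 183 + 43.88 = 227 m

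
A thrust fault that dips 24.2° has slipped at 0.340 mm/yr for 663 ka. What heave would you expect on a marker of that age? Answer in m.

206 m

dip-slip = rate × time = 0.340 mm/yr × 663 ka = 225.4 m
heave = dip-slip × cos(dip) = 225.4 × cos(24.2°) = 206 m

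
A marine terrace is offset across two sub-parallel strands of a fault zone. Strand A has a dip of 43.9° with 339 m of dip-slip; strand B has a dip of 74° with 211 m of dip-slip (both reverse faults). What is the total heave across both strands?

heave_A = 339 × cos(43.9°) = 244.3 m
heave_B = 211 × cos(74°) = 58.16 m
total = 244.3 + 58.16 = 302 m

302 m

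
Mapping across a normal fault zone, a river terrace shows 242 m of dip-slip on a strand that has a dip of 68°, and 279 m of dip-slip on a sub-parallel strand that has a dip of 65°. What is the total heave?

heave_A = 242 × cos(68°) = 90.65 m
heave_B = 279 × cos(65°) = 117.9 m
total = 90.65 + 117.9 = 209 m

209 m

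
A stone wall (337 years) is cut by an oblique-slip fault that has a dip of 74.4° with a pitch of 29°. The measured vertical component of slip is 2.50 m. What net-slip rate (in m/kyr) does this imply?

15.9 m/kyr

dip-slip = throw / sin(dip) = 2.50 / sin(74.4°) = 2.596 m
net slip = dip-slip / sin(rake) = 2.596 / sin(29°) = 5.354 m
rate = 5.354 m / 337 years = 0.0159 m/yr = 15.9 m/kyr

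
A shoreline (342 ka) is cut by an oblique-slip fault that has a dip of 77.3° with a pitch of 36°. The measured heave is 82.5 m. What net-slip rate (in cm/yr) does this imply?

dip-slip = heave / cos(dip) = 82.5 / cos(77.3°) = 375.3 m
net slip = dip-slip / sin(rake) = 375.3 / sin(36°) = 638.4 m
rate = 638.4 m / 342 ka = 0.00187 m/yr = 0.187 cm/yr

0.187 cm/yr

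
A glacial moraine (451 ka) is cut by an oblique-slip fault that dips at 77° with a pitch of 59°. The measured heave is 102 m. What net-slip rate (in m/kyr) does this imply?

dip-slip = heave / cos(dip) = 102 / cos(77°) = 453.4 m
net slip = dip-slip / sin(rake) = 453.4 / sin(59°) = 529 m
rate = 529 m / 451 ka = 0.00117 m/yr = 1.17 m/kyr

1.17 m/kyr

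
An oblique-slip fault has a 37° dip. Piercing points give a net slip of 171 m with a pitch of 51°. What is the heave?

dip-slip = net slip × sin(rake) = 171 m × sin(51°) = 132.9 m
heave = dip-slip × cos(dip) = 132.9 × cos(37°) = 106 m

106 m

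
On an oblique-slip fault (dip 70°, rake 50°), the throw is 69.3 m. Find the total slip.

96.3 m

dip-slip = throw / sin(dip) = 69.3 / sin(70°) = 73.75 m
net slip = dip-slip / sin(rake) = 73.75 / sin(50°) = 96.3 m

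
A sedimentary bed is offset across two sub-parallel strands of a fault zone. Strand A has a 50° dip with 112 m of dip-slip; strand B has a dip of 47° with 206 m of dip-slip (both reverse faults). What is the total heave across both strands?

heave_A = 112 × cos(50°) = 71.99 m
heave_B = 206 × cos(47°) = 140.5 m
total = 71.99 + 140.5 = 212 m

212 m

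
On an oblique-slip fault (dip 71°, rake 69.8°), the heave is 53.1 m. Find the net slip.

dip-slip = heave / cos(dip) = 53.1 / cos(71°) = 163.1 m
net slip = dip-slip / sin(rake) = 163.1 / sin(69.8°) = 174 m

174 m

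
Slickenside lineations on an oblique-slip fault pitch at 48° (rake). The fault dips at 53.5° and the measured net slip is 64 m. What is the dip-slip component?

dip-slip = net slip × sin(rake) = 64 m × sin(48°) = 47.6 m

47.6 m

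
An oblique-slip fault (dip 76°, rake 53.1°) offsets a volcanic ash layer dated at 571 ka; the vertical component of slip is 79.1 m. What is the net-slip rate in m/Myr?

179 m/Myr

dip-slip = throw / sin(dip) = 79.1 / sin(76°) = 81.52 m
net slip = dip-slip / sin(rake) = 81.52 / sin(53.1°) = 101.9 m
rate = 101.9 m / 571 ka = 0.000179 m/yr = 179 m/Myr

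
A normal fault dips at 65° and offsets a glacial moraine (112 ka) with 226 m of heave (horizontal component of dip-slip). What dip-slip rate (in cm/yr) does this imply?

dip-slip = heave / cos(dip) = 226 m / cos(65°) = 534.8 m
rate = 534.8 m / 112 ka = 0.00477 m/yr = 0.477 cm/yr

0.477 cm/yr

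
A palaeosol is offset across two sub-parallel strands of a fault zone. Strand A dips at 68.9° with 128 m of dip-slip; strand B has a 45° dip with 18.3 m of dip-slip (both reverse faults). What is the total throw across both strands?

132 m

throw_A = 128 × sin(68.9°) = 119.4 m
throw_B = 18.3 × sin(45°) = 12.94 m
total = 119.4 + 12.94 = 132 m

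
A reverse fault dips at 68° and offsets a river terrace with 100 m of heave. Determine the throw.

throw = heave × tan(dip) = 100 × tan(68°) = 248 m

248 m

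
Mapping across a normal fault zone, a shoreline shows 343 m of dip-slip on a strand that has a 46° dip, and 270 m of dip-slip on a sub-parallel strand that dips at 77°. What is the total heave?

heave_A = 343 × cos(46°) = 238.3 m
heave_B = 270 × cos(77°) = 60.74 m
total = 238.3 + 60.74 = 299 m

299 m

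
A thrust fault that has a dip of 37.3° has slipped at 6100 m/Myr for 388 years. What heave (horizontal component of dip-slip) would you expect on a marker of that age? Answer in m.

1.88 m

dip-slip = rate × time = 6100 m/Myr × 388 years = 2.367 m
heave = dip-slip × cos(dip) = 2.367 × cos(37.3°) = 1.88 m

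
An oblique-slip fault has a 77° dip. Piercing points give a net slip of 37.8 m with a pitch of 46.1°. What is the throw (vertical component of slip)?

dip-slip = net slip × sin(rake) = 37.8 m × sin(46.1°) = 27.24 m
throw = dip-slip × sin(dip) = 27.24 × sin(77°) = 26.5 m

26.5 m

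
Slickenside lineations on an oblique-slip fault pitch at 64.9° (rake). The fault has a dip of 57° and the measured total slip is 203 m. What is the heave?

dip-slip = net slip × sin(rake) = 203 m × sin(64.9°) = 183.8 m
heave = dip-slip × cos(dip) = 183.8 × cos(57°) = 100 m

100 m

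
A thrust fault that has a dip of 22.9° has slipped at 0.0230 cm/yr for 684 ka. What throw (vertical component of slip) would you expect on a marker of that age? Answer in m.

dip-slip = rate × time = 0.0230 cm/yr × 684 ka = 157.3 m
throw = dip-slip × sin(dip) = 157.3 × sin(22.9°) = 61.2 m

61.2 m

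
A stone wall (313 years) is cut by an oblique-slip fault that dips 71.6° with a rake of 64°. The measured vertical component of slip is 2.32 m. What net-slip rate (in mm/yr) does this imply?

dip-slip = throw / sin(dip) = 2.32 / sin(71.6°) = 2.445 m
net slip = dip-slip / sin(rake) = 2.445 / sin(64°) = 2.720 m
rate = 2.720 m / 313 years = 0.00869 m/yr = 8.69 mm/yr

8.69 mm/yr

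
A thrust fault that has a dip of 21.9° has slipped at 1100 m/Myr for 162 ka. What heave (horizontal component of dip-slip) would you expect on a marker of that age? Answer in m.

165 m

dip-slip = rate × time = 1100 m/Myr × 162 ka = 178.2 m
heave = dip-slip × cos(dip) = 178.2 × cos(21.9°) = 165 m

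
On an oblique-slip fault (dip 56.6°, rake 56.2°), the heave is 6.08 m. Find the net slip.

dip-slip = heave / cos(dip) = 6.08 / cos(56.6°) = 11.04 m
net slip = dip-slip / sin(rake) = 11.04 / sin(56.2°) = 13.3 m

13.3 m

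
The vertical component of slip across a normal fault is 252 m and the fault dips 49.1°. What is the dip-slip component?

dip-slip = throw / sin(dip) = 252 / sin(49.1°) = 333 m

333 m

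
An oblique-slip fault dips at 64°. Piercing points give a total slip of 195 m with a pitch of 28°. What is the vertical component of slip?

dip-slip = net slip × sin(rake) = 195 m × sin(28°) = 91.55 m
throw = dip-slip × sin(dip) = 91.55 × sin(64°) = 82.3 m

82.3 m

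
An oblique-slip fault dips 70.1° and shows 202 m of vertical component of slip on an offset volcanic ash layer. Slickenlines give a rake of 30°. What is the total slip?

430 m

dip-slip = throw / sin(dip) = 202 / sin(70.1°) = 214.8 m
net slip = dip-slip / sin(rake) = 214.8 / sin(30°) = 430 m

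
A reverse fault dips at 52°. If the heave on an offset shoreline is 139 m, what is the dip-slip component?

dip-slip = heave / cos(dip) = 139 / cos(52°) = 226 m

226 m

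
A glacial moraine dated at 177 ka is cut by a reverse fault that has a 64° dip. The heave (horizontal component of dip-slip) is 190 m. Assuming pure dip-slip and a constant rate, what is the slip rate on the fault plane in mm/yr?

2.45 mm/yr

dip-slip = heave / cos(dip) = 190 m / cos(64°) = 433.4 m
rate = 433.4 m / 177 ka = 0.00245 m/yr = 2.45 mm/yr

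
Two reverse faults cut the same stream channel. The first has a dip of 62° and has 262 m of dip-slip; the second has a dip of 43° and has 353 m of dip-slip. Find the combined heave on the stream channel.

381 m

heave_A = 262 × cos(62°) = 123 m
heave_B = 353 × cos(43°) = 258.2 m
total = 123 + 258.2 = 381 m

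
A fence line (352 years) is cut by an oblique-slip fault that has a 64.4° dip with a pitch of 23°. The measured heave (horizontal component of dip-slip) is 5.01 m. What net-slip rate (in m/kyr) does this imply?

84.3 m/kyr

dip-slip = heave / cos(dip) = 5.01 / cos(64.4°) = 11.59 m
net slip = dip-slip / sin(rake) = 11.59 / sin(23°) = 29.67 m
rate = 29.67 m / 352 years = 0.0843 m/yr = 84.3 m/kyr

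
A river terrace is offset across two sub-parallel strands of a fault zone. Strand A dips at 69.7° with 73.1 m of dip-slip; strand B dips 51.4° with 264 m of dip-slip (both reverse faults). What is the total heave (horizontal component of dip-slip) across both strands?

190 m

heave_A = 73.1 × cos(69.7°) = 25.36 m
heave_B = 264 × cos(51.4°) = 164.7 m
total = 25.36 + 164.7 = 190 m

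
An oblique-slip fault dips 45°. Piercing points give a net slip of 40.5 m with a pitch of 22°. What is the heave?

10.7 m

dip-slip = net slip × sin(rake) = 40.5 m × sin(22°) = 15.17 m
heave = dip-slip × cos(dip) = 15.17 × cos(45°) = 10.7 m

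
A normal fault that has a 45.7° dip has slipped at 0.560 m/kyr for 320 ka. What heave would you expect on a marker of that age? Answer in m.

dip-slip = rate × time = 0.560 m/kyr × 320 ka = 179.2 m
heave = dip-slip × cos(dip) = 179.2 × cos(45.7°) = 125 m

125 m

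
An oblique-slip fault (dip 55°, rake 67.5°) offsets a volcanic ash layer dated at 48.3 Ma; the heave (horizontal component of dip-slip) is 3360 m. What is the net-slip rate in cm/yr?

0.0131 cm/yr

dip-slip = heave / cos(dip) = 3360 / cos(55°) = 5858 m
net slip = dip-slip / sin(rake) = 5858 / sin(67.5°) = 6341 m
rate = 6341 m / 48.3 Ma = 0.000131 m/yr = 0.0131 cm/yr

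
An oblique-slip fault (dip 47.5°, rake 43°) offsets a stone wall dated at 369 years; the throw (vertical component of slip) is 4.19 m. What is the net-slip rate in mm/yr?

22.6 mm/yr

dip-slip = throw / sin(dip) = 4.19 / sin(47.5°) = 5.683 m
net slip = dip-slip / sin(rake) = 5.683 / sin(43°) = 8.333 m
rate = 8.333 m / 369 years = 0.0226 m/yr = 22.6 mm/yr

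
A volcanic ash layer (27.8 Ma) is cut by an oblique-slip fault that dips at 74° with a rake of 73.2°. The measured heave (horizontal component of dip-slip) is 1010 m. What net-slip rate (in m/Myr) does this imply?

dip-slip = heave / cos(dip) = 1010 / cos(74°) = 3664 m
net slip = dip-slip / sin(rake) = 3664 / sin(73.2°) = 3828 m
rate = 3828 m / 27.8 Ma = 0.000138 m/yr = 138 m/Myr

138 m/Myr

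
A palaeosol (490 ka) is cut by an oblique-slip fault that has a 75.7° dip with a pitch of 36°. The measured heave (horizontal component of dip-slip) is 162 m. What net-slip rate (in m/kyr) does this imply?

2.28 m/kyr

dip-slip = heave / cos(dip) = 162 / cos(75.7°) = 655.9 m
net slip = dip-slip / sin(rake) = 655.9 / sin(36°) = 1116 m
rate = 1116 m / 490 ka = 0.00228 m/yr = 2.28 m/kyr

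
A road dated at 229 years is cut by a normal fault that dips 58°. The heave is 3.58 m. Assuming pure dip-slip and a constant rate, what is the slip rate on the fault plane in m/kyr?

dip-slip = heave / cos(dip) = 3.58 m / cos(58°) = 6.756 m
rate = 6.756 m / 229 years = 0.0295 m/yr = 29.5 m/kyr

29.5 m/kyr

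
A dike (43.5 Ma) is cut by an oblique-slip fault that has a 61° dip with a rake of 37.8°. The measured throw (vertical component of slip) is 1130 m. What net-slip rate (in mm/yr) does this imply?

dip-slip = throw / sin(dip) = 1130 / sin(61°) = 1292 m
net slip = dip-slip / sin(rake) = 1292 / sin(37.8°) = 2108 m
rate = 2108 m / 43.5 Ma = 0.0000485 m/yr = 0.0485 mm/yr

0.0485 mm/yr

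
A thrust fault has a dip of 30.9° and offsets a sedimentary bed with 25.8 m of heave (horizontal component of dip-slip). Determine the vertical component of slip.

throw = heave × tan(dip) = 25.8 × tan(30.9°) = 15.4 m

15.4 m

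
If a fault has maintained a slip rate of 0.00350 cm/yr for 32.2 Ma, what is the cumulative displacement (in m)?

slip = rate × time = 0.00350 cm/yr × 32.2 Ma = 1130 m

1130 m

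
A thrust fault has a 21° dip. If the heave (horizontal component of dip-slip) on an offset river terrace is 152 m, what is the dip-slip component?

163 m

dip-slip = heave / cos(dip) = 152 / cos(21°) = 163 m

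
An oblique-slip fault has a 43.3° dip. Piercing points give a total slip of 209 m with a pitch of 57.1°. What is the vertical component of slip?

dip-slip = net slip × sin(rake) = 209 m × sin(57.1°) = 175.5 m
throw = dip-slip × sin(dip) = 175.5 × sin(43.3°) = 120 m

120 m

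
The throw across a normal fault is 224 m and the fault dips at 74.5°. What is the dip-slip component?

232 m

dip-slip = throw / sin(dip) = 224 / sin(74.5°) = 232 m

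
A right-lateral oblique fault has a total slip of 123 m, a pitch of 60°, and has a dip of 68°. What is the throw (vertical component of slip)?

98.8 m

dip-slip = net slip × sin(rake) = 123 m × sin(60°) = 106.5 m
throw = dip-slip × sin(dip) = 106.5 × sin(68°) = 98.8 m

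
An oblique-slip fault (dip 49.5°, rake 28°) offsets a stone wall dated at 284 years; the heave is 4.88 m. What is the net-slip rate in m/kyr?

dip-slip = heave / cos(dip) = 4.88 / cos(49.5°) = 7.514 m
net slip = dip-slip / sin(rake) = 7.514 / sin(28°) = 16.01 m
rate = 16.01 m / 284 years = 0.0564 m/yr = 56.4 m/kyr

56.4 m/kyr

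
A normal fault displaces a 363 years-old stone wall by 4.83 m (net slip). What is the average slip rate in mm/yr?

13.3 mm/yr

rate = 4.83 m / 363 years = 0.0133 m/yr = 13.3 mm/yr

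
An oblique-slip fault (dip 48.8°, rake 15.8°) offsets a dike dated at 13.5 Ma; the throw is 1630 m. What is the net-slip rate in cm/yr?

0.0589 cm/yr

dip-slip = throw / sin(dip) = 1630 / sin(48.8°) = 2166 m
net slip = dip-slip / sin(rake) = 2166 / sin(15.8°) = 7956 m
rate = 7956 m / 13.5 Ma = 0.000589 m/yr = 0.0589 cm/yr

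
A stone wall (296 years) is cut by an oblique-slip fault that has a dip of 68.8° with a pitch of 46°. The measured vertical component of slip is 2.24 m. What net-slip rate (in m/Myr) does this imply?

dip-slip = throw / sin(dip) = 2.24 / sin(68.8°) = 2.403 m
net slip = dip-slip / sin(rake) = 2.403 / sin(46°) = 3.340 m
rate = 3.340 m / 296 years = 0.0113 m/yr = 11300 m/Myr

11300 m/Myr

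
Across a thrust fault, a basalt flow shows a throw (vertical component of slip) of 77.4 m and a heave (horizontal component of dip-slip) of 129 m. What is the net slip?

150 m

net slip = √(throw² + heave²) = √(77.4² + 129²) = 150 m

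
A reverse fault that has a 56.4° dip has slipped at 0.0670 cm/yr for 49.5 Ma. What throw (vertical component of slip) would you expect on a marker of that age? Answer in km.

27.6 km

dip-slip = rate × time = 0.0670 cm/yr × 49.5 Ma = 33160 m
throw = dip-slip × sin(dip) = 33160 × sin(56.4°) = 27600 m = 27.6 km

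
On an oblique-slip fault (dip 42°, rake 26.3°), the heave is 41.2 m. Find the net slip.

dip-slip = heave / cos(dip) = 41.2 / cos(42°) = 55.44 m
net slip = dip-slip / sin(rake) = 55.44 / sin(26.3°) = 125 m

125 m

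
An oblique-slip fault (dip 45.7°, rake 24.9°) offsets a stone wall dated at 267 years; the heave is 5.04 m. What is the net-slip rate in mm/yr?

64.2 mm/yr

dip-slip = heave / cos(dip) = 5.04 / cos(45.7°) = 7.216 m
net slip = dip-slip / sin(rake) = 7.216 / sin(24.9°) = 17.14 m
rate = 17.14 m / 267 years = 0.0642 m/yr = 64.2 mm/yr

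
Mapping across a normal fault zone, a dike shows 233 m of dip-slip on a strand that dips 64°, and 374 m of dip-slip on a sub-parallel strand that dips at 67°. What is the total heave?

heave_A = 233 × cos(64°) = 102.1 m
heave_B = 374 × cos(67°) = 146.1 m
total = 102.1 + 146.1 = 248 m

248 m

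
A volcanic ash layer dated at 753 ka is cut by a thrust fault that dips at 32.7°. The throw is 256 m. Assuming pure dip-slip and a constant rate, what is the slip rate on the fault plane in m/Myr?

dip-slip = throw / sin(dip) = 256 m / sin(32.7°) = 473.9 m
rate = 473.9 m / 753 ka = 0.000629 m/yr = 629 m/Myr

629 m/Myr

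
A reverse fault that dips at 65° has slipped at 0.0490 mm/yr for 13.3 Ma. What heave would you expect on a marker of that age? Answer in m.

275 m

dip-slip = rate × time = 0.0490 mm/yr × 13.3 Ma = 651.7 m
heave = dip-slip × cos(dip) = 651.7 × cos(65°) = 275 m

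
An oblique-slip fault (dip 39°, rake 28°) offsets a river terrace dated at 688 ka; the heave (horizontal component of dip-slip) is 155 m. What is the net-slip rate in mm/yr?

0.617 mm/yr

dip-slip = heave / cos(dip) = 155 / cos(39°) = 199.4 m
net slip = dip-slip / sin(rake) = 199.4 / sin(28°) = 424.8 m
rate = 424.8 m / 688 ka = 0.000617 m/yr = 0.617 mm/yr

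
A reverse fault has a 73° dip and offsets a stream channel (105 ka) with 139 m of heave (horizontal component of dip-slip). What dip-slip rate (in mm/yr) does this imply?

4.53 mm/yr

dip-slip = heave / cos(dip) = 139 m / cos(73°) = 475.4 m
rate = 475.4 m / 105 ka = 0.00453 m/yr = 4.53 mm/yr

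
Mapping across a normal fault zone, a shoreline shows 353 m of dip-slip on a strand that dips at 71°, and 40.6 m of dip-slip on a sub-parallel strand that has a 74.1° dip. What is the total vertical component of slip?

throw_A = 353 × sin(71°) = 333.8 m
throw_B = 40.6 × sin(74.1°) = 39.05 m
total = 333.8 + 39.05 = 373 m

373 m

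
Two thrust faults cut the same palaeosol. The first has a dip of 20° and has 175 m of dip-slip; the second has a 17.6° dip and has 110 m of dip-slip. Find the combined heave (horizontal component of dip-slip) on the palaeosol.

heave_A = 175 × cos(20°) = 164.4 m
heave_B = 110 × cos(17.6°) = 104.9 m
total = 164.4 + 104.9 = 269 m

269 m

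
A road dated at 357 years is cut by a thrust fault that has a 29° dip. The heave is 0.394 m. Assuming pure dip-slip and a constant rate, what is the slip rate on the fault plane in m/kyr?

dip-slip = heave / cos(dip) = 0.394 m / cos(29°) = 0.4505 m
rate = 0.4505 m / 357 years = 0.00126 m/yr = 1.26 m/kyr

1.26 m/kyr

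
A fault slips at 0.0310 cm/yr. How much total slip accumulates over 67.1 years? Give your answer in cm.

2.08 cm

slip = rate × time = 0.0310 cm/yr × 67.1 years = 0.0208 m = 2.08 cm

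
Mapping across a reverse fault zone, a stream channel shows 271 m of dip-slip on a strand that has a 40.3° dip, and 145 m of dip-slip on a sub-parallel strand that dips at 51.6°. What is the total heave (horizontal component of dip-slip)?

297 m

heave_A = 271 × cos(40.3°) = 206.7 m
heave_B = 145 × cos(51.6°) = 90.07 m
total = 206.7 + 90.07 = 297 m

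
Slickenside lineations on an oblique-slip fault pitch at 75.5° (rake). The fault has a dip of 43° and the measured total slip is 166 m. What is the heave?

dip-slip = net slip × sin(rake) = 166 m × sin(75.5°) = 160.7 m
heave = dip-slip × cos(dip) = 160.7 × cos(43°) = 118 m

118 m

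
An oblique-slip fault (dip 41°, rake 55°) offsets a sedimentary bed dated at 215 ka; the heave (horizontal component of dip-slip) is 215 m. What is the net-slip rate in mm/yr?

1.62 mm/yr

dip-slip = heave / cos(dip) = 215 / cos(41°) = 284.9 m
net slip = dip-slip / sin(rake) = 284.9 / sin(55°) = 347.8 m
rate = 347.8 m / 215 ka = 0.00162 m/yr = 1.62 mm/yr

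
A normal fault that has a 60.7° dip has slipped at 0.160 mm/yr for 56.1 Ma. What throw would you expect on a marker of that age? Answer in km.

7.83 km

dip-slip = rate × time = 0.160 mm/yr × 56.1 Ma = 8976 m
throw = dip-slip × sin(dip) = 8976 × sin(60.7°) = 7830 m = 7.83 km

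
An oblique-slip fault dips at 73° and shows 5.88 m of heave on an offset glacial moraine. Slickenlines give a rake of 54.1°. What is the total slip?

24.8 m

dip-slip = heave / cos(dip) = 5.88 / cos(73°) = 20.11 m
net slip = dip-slip / sin(rake) = 20.11 / sin(54.1°) = 24.8 m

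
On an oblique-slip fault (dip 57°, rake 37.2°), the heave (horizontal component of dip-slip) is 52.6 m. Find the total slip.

160 m

dip-slip = heave / cos(dip) = 52.6 / cos(57°) = 96.58 m
net slip = dip-slip / sin(rake) = 96.58 / sin(37.2°) = 160 m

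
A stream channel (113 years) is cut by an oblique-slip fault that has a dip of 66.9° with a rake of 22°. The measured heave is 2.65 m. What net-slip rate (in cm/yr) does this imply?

dip-slip = heave / cos(dip) = 2.65 / cos(66.9°) = 6.754 m
net slip = dip-slip / sin(rake) = 6.754 / sin(22°) = 18.03 m
rate = 18.03 m / 113 years = 0.160 m/yr = 16 cm/yr

16 cm/yr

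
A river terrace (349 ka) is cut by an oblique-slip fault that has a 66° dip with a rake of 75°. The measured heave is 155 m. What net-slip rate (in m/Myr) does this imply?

dip-slip = heave / cos(dip) = 155 / cos(66°) = 381.1 m
net slip = dip-slip / sin(rake) = 381.1 / sin(75°) = 394.5 m
rate = 394.5 m / 349 ka = 0.00113 m/yr = 1130 m/Myr

1130 m/Myr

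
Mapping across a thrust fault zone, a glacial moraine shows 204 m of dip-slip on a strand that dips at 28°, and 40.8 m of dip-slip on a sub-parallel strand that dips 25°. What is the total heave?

217 m

heave_A = 204 × cos(28°) = 180.1 m
heave_B = 40.8 × cos(25°) = 36.98 m
total = 180.1 + 36.98 = 217 m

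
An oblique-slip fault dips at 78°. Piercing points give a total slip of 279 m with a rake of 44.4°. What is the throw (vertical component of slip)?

dip-slip = net slip × sin(rake) = 279 m × sin(44.4°) = 195.2 m
throw = dip-slip × sin(dip) = 195.2 × sin(78°) = 191 m

191 m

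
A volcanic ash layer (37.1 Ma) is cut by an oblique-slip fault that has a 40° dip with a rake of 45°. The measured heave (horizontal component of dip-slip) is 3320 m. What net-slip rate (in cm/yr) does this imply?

dip-slip = heave / cos(dip) = 3320 / cos(40°) = 4334 m
net slip = dip-slip / sin(rake) = 4334 / sin(45°) = 6129 m
rate = 6129 m / 37.1 Ma = 0.000165 m/yr = 0.0165 cm/yr

0.0165 cm/yr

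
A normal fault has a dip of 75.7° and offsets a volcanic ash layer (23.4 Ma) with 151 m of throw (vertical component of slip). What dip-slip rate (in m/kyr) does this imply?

dip-slip = throw / sin(dip) = 151 m / sin(75.7°) = 155.8 m
rate = 155.8 m / 23.4 Ma = 0.00000666 m/yr = 0.00666 m/kyr

0.00666 m/kyr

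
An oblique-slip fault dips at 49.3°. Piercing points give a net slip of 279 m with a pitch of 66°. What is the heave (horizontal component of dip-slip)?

166 m

dip-slip = net slip × sin(rake) = 279 m × sin(66°) = 254.9 m
heave = dip-slip × cos(dip) = 254.9 × cos(49.3°) = 166 m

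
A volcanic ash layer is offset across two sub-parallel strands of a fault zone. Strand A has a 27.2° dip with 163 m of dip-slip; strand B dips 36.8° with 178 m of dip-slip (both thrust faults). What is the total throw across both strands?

181 m

throw_A = 163 × sin(27.2°) = 74.51 m
throw_B = 178 × sin(36.8°) = 106.6 m
total = 74.51 + 106.6 = 181 m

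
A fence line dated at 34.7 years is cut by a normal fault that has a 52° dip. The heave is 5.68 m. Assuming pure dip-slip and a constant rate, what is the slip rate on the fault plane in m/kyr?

266 m/kyr

dip-slip = heave / cos(dip) = 5.68 m / cos(52°) = 9.226 m
rate = 9.226 m / 34.7 years = 0.266 m/yr = 266 m/kyr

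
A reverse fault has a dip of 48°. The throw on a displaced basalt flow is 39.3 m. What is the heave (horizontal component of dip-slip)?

35.4 m

heave = throw / tan(dip) = 39.3 / tan(48°) = 35.4 m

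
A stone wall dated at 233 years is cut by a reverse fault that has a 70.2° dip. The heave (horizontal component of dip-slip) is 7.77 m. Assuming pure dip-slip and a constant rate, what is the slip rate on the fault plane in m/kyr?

98.4 m/kyr

dip-slip = heave / cos(dip) = 7.77 m / cos(70.2°) = 22.94 m
rate = 22.94 m / 233 years = 0.0984 m/yr = 98.4 m/kyr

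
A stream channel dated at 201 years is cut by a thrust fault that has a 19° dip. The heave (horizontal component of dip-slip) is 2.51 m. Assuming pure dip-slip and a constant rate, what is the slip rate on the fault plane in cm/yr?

dip-slip = heave / cos(dip) = 2.51 m / cos(19°) = 2.655 m
rate = 2.655 m / 201 years = 0.0132 m/yr = 1.32 cm/yr

1.32 cm/yr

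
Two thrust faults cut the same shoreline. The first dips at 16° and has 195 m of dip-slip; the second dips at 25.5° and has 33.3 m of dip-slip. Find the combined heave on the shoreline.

heave_A = 195 × cos(16°) = 187.4 m
heave_B = 33.3 × cos(25.5°) = 30.06 m
total = 187.4 + 30.06 = 218 m

218 m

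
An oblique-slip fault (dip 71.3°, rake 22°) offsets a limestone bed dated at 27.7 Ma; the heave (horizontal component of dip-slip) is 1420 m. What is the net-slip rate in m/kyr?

0.427 m/kyr

dip-slip = heave / cos(dip) = 1420 / cos(71.3°) = 4429 m
net slip = dip-slip / sin(rake) = 4429 / sin(22°) = 11820 m
rate = 11820 m / 27.7 Ma = 0.000427 m/yr = 0.427 m/kyr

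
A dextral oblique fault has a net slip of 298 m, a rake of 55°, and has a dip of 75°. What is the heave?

63.2 m

dip-slip = net slip × sin(rake) = 298 m × sin(55°) = 244.1 m
heave = dip-slip × cos(dip) = 244.1 × cos(75°) = 63.2 m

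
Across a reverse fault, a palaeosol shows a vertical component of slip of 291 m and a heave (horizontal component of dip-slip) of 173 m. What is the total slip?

339 m

net slip = √(throw² + heave²) = √(291² + 173²) = 339 m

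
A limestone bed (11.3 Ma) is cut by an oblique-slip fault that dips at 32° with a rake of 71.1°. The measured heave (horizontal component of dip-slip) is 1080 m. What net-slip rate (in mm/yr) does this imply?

0.119 mm/yr

dip-slip = heave / cos(dip) = 1080 / cos(32°) = 1274 m
net slip = dip-slip / sin(rake) = 1274 / sin(71.1°) = 1346 m
rate = 1346 m / 11.3 Ma = 0.000119 m/yr = 0.119 mm/yr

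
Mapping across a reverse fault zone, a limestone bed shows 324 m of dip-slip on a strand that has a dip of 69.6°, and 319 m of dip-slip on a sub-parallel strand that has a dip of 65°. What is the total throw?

593 m

throw_A = 324 × sin(69.6°) = 303.7 m
throw_B = 319 × sin(65°) = 289.1 m
total = 303.7 + 289.1 = 593 m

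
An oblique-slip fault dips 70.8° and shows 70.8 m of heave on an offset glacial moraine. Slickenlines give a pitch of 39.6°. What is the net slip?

dip-slip = heave / cos(dip) = 70.8 / cos(70.8°) = 215.3 m
net slip = dip-slip / sin(rake) = 215.3 / sin(39.6°) = 338 m

338 m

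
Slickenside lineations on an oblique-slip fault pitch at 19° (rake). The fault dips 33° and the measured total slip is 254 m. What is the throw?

45 m

dip-slip = net slip × sin(rake) = 254 m × sin(19°) = 82.69 m
throw = dip-slip × sin(dip) = 82.69 × sin(33°) = 45 m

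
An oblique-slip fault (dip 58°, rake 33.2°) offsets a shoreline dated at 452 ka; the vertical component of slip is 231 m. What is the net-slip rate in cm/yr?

dip-slip = throw / sin(dip) = 231 / sin(58°) = 272.4 m
net slip = dip-slip / sin(rake) = 272.4 / sin(33.2°) = 497.5 m
rate = 497.5 m / 452 ka = 0.00110 m/yr = 0.110 cm/yr

0.110 cm/yr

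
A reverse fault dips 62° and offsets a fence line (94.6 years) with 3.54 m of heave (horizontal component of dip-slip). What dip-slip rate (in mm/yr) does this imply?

79.7 mm/yr

dip-slip = heave / cos(dip) = 3.54 m / cos(62°) = 7.540 m
rate = 7.540 m / 94.6 years = 0.0797 m/yr = 79.7 mm/yr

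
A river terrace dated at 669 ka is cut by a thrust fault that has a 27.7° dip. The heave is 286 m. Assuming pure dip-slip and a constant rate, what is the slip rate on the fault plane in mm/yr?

0.483 mm/yr

dip-slip = heave / cos(dip) = 286 m / cos(27.7°) = 323 m
rate = 323 m / 669 ka = 0.000483 m/yr = 0.483 mm/yr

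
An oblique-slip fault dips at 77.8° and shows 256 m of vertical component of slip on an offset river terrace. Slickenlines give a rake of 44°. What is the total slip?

dip-slip = throw / sin(dip) = 256 / sin(77.8°) = 261.9 m
net slip = dip-slip / sin(rake) = 261.9 / sin(44°) = 377 m

377 m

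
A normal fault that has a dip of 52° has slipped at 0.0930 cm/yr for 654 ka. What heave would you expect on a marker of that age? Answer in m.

dip-slip = rate × time = 0.0930 cm/yr × 654 ka = 608.2 m
heave = dip-slip × cos(dip) = 608.2 × cos(52°) = 374 m

374 m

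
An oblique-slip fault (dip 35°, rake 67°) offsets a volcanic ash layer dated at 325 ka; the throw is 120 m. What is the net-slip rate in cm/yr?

dip-slip = throw / sin(dip) = 120 / sin(35°) = 209.2 m
net slip = dip-slip / sin(rake) = 209.2 / sin(67°) = 227.3 m
rate = 227.3 m / 325 ka = 0.000699 m/yr = 0.0699 cm/yr

0.0699 cm/yr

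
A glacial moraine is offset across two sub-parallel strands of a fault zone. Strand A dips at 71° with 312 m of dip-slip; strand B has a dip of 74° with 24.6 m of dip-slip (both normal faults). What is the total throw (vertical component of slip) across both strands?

319 m

throw_A = 312 × sin(71°) = 295 m
throw_B = 24.6 × sin(74°) = 23.65 m
total = 295 + 23.65 = 319 m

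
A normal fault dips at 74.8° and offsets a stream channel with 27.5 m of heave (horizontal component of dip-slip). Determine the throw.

101 m

throw = heave × tan(dip) = 27.5 × tan(74.8°) = 101 m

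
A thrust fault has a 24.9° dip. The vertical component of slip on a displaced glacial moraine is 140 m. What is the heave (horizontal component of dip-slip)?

heave = throw / tan(dip) = 140 / tan(24.9°) = 302 m

302 m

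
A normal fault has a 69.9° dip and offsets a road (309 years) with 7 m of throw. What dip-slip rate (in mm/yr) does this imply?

24.1 mm/yr

dip-slip = throw / sin(dip) = 7 m / sin(69.9°) = 7.454 m
rate = 7.454 m / 309 years = 0.0241 m/yr = 24.1 mm/yr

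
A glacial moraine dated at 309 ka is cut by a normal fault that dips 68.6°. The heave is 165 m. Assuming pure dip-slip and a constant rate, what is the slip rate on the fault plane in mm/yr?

1.46 mm/yr

dip-slip = heave / cos(dip) = 165 m / cos(68.6°) = 452.2 m
rate = 452.2 m / 309 ka = 0.00146 m/yr = 1.46 mm/yr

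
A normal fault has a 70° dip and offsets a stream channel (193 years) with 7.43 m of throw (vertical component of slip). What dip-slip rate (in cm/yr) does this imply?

dip-slip = throw / sin(dip) = 7.43 m / sin(70°) = 7.907 m
rate = 7.907 m / 193 years = 0.0410 m/yr = 4.10 cm/yr

4.10 cm/yr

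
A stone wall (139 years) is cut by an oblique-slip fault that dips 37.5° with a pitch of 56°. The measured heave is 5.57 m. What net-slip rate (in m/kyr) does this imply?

60.9 m/kyr

dip-slip = heave / cos(dip) = 5.57 / cos(37.5°) = 7.021 m
net slip = dip-slip / sin(rake) = 7.021 / sin(56°) = 8.469 m
rate = 8.469 m / 139 years = 0.0609 m/yr = 60.9 m/kyr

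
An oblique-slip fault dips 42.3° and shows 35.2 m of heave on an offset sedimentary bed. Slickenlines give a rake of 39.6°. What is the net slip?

74.7 m

dip-slip = heave / cos(dip) = 35.2 / cos(42.3°) = 47.59 m
net slip = dip-slip / sin(rake) = 47.59 / sin(39.6°) = 74.7 m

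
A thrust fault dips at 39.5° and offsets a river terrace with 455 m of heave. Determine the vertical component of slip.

throw = heave × tan(dip) = 455 × tan(39.5°) = 375 m

375 m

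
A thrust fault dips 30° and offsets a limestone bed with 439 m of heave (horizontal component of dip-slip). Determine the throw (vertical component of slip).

253 m

throw = heave × tan(dip) = 439 × tan(30°) = 253 m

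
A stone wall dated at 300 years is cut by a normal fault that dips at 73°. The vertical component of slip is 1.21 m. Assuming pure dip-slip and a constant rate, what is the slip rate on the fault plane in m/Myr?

4220 m/Myr

dip-slip = throw / sin(dip) = 1.21 m / sin(73°) = 1.265 m
rate = 1.265 m / 300 years = 0.00422 m/yr = 4220 m/Myr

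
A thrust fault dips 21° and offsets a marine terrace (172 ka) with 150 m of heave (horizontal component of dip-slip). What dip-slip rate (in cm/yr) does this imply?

0.0934 cm/yr

dip-slip = heave / cos(dip) = 150 m / cos(21°) = 160.7 m
rate = 160.7 m / 172 ka = 0.000934 m/yr = 0.0934 cm/yr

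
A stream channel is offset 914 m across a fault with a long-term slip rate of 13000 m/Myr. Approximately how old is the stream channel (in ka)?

70.3 ka

age = offset / rate = 914 m / (13000 m/Myr) = 70300 yr = 70.3 ka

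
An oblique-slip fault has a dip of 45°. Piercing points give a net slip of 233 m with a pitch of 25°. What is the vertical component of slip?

dip-slip = net slip × sin(rake) = 233 m × sin(25°) = 98.47 m
throw = dip-slip × sin(dip) = 98.47 × sin(45°) = 69.6 m

69.6 m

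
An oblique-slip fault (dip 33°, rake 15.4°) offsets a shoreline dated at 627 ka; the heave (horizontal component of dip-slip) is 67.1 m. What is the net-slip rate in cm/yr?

0.0481 cm/yr

dip-slip = heave / cos(dip) = 67.1 / cos(33°) = 80.01 m
net slip = dip-slip / sin(rake) = 80.01 / sin(15.4°) = 301.3 m
rate = 301.3 m / 627 ka = 0.000481 m/yr = 0.0481 cm/yr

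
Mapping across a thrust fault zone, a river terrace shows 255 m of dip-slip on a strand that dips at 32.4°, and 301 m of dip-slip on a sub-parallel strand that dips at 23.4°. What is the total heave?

492 m

heave_A = 255 × cos(32.4°) = 215.3 m
heave_B = 301 × cos(23.4°) = 276.2 m
total = 215.3 + 276.2 = 492 m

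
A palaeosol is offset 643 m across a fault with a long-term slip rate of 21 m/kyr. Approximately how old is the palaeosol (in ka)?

age = offset / rate = 643 m / (21 m/kyr) = 30600 yr = 30.6 ka

30.6 ka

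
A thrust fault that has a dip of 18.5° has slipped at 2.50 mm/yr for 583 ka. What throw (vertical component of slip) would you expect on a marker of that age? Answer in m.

dip-slip = rate × time = 2.50 mm/yr × 583 ka = 1458 m
throw = dip-slip × sin(dip) = 1458 × sin(18.5°) = 462 m

462 m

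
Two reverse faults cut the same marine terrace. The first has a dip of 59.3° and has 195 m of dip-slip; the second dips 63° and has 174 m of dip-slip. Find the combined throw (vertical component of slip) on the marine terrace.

throw_A = 195 × sin(59.3°) = 167.7 m
throw_B = 174 × sin(63°) = 155 m
total = 167.7 + 155 = 323 m

323 m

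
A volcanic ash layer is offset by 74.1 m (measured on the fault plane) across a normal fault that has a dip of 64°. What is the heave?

heave = dip-slip × cos(dip) = 74.1 m × cos(64°) = 32.5 m

32.5 m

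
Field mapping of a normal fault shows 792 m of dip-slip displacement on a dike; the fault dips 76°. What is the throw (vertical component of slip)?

throw = dip-slip × sin(dip) = 792 m × sin(76°) = 768 m

768 m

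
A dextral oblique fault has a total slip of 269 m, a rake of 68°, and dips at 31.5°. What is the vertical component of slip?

dip-slip = net slip × sin(rake) = 269 m × sin(68°) = 249.4 m
throw = dip-slip × sin(dip) = 249.4 × sin(31.5°) = 130 m

130 m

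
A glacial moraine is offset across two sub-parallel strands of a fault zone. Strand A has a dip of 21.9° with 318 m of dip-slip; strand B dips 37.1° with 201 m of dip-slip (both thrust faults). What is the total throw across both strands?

throw_A = 318 × sin(21.9°) = 118.6 m
throw_B = 201 × sin(37.1°) = 121.2 m
total = 118.6 + 121.2 = 240 m

240 m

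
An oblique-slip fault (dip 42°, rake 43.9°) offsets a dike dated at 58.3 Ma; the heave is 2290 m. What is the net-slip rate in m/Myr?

dip-slip = heave / cos(dip) = 2290 / cos(42°) = 3081 m
net slip = dip-slip / sin(rake) = 3081 / sin(43.9°) = 4444 m
rate = 4444 m / 58.3 Ma = 0.0000762 m/yr = 76.2 m/Myr

76.2 m/Myr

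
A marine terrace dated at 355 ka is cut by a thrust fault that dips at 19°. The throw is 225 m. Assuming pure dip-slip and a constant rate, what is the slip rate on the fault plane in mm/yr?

dip-slip = throw / sin(dip) = 225 m / sin(19°) = 691.1 m
rate = 691.1 m / 355 ka = 0.00195 m/yr = 1.95 mm/yr

1.95 mm/yr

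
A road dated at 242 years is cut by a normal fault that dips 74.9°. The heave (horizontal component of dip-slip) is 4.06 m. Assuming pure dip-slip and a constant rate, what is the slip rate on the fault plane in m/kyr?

dip-slip = heave / cos(dip) = 4.06 m / cos(74.9°) = 15.59 m
rate = 15.59 m / 242 years = 0.0644 m/yr = 64.4 m/kyr

64.4 m/kyr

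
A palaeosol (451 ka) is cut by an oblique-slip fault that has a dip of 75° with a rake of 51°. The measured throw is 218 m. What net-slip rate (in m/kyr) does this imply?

dip-slip = throw / sin(dip) = 218 / sin(75°) = 225.7 m
net slip = dip-slip / sin(rake) = 225.7 / sin(51°) = 290.4 m
rate = 290.4 m / 451 ka = 0.000644 m/yr = 0.644 m/kyr

0.644 m/kyr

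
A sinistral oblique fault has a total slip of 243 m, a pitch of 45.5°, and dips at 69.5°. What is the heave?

60.7 m

dip-slip = net slip × sin(rake) = 243 m × sin(45.5°) = 173.3 m
heave = dip-slip × cos(dip) = 173.3 × cos(69.5°) = 60.7 m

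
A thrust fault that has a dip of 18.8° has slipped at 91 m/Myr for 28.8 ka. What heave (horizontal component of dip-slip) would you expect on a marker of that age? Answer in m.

dip-slip = rate × time = 91 m/Myr × 28.8 ka = 2.621 m
heave = dip-slip × cos(dip) = 2.621 × cos(18.8°) = 2.48 m

2.48 m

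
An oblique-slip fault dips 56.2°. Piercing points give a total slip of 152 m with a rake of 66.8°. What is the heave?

dip-slip = net slip × sin(rake) = 152 m × sin(66.8°) = 139.7 m
heave = dip-slip × cos(dip) = 139.7 × cos(56.2°) = 77.7 m

77.7 m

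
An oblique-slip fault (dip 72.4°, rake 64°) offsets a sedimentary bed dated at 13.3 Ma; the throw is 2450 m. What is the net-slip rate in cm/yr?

dip-slip = throw / sin(dip) = 2450 / sin(72.4°) = 2570 m
net slip = dip-slip / sin(rake) = 2570 / sin(64°) = 2860 m
rate = 2860 m / 13.3 Ma = 0.000215 m/yr = 0.0215 cm/yr

0.0215 cm/yr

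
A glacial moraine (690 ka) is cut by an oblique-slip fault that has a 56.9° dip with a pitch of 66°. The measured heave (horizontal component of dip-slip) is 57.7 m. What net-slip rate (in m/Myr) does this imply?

dip-slip = heave / cos(dip) = 57.7 / cos(56.9°) = 105.7 m
net slip = dip-slip / sin(rake) = 105.7 / sin(66°) = 115.7 m
rate = 115.7 m / 690 ka = 0.000168 m/yr = 168 m/Myr

168 m/Myr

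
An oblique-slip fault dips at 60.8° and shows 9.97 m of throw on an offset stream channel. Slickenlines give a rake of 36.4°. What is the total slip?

19.2 m

dip-slip = throw / sin(dip) = 9.97 / sin(60.8°) = 11.42 m
net slip = dip-slip / sin(rake) = 11.42 / sin(36.4°) = 19.2 m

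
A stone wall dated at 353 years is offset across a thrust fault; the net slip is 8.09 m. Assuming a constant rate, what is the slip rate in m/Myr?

rate = 8.09 m / 353 years = 0.0229 m/yr = 22900 m/Myr

22900 m/Myr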